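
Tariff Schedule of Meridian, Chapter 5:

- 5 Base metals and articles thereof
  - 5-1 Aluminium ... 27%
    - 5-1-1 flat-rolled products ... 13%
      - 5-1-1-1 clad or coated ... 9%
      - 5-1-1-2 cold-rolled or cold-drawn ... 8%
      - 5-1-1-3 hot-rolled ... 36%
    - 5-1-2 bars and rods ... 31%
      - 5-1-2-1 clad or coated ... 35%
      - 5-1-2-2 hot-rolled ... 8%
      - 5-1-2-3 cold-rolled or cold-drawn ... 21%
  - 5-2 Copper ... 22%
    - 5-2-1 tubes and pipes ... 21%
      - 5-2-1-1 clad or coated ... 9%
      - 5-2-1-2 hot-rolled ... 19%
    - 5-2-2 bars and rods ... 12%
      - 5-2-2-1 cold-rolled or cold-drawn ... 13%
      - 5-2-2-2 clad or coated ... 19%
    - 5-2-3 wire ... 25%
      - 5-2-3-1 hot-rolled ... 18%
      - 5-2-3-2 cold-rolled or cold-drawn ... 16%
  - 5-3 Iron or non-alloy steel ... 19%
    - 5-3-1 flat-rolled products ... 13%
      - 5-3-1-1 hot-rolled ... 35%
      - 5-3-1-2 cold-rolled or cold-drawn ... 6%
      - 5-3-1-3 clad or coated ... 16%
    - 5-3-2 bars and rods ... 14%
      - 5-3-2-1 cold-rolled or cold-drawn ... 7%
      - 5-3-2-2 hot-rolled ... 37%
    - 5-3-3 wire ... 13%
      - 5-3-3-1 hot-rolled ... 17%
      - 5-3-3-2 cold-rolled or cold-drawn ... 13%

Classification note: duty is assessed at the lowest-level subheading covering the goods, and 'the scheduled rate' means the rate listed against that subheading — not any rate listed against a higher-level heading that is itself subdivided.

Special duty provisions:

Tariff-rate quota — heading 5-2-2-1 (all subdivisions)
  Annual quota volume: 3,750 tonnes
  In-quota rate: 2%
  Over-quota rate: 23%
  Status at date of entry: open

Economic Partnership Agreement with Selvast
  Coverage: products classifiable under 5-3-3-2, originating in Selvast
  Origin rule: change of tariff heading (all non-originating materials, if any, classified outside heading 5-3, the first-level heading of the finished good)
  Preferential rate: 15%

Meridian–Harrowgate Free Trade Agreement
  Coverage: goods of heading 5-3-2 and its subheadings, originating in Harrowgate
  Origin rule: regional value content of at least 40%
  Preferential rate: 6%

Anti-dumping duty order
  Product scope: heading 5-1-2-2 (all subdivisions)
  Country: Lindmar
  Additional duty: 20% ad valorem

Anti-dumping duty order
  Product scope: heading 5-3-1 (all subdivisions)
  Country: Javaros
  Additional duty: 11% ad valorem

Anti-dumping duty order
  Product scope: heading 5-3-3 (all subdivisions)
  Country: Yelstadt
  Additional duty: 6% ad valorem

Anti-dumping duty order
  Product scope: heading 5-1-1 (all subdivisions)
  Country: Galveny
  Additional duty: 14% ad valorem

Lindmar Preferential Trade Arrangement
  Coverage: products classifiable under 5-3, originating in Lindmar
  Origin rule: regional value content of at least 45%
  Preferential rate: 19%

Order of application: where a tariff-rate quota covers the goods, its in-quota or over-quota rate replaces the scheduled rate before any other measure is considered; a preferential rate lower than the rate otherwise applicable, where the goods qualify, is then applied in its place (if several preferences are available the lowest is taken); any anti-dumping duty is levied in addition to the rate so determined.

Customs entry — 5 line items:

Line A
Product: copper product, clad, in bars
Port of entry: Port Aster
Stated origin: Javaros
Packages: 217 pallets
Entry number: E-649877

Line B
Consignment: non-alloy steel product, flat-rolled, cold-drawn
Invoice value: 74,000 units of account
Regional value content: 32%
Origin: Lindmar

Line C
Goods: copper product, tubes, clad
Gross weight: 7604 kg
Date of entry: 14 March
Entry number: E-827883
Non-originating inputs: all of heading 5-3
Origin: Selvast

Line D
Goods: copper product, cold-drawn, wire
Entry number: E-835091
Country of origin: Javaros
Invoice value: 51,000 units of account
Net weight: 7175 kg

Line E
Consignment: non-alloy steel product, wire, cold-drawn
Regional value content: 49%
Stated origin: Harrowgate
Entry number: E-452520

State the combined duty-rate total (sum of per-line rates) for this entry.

Line A: copper → 5-2; in bars → 5-2-2; clad → 5-2-2-2. Scheduled 19%. No special measure applies. → 19%.
Line B: non-alloy steel → 5-3; flat-rolled → 5-3-1; cold-drawn → 5-3-1-2. Scheduled 6%. Lindmar agreement on 5-3: RVC < 45%. → 6%.
Line C: copper → 5-2; tubes → 5-2-1; clad → 5-2-1-1. Scheduled 9%. Selvast agreement on 5-3-3-2: 5-2-1-1 not covered. → 9%.
Line D: copper → 5-2; wire → 5-2-3; cold-drawn → 5-2-3-2. Scheduled 16%. No special measure applies. → 16%.
Line E: non-alloy steel → 5-3; wire → 5-3-3; cold-drawn → 5-3-3-2. Scheduled 13%. Harrowgate agreement on 5-3-2: 5-3-3-2 not covered. → 13%.
Sum: 19% + 6% + 9% + 16% + 13% = 63%.

63%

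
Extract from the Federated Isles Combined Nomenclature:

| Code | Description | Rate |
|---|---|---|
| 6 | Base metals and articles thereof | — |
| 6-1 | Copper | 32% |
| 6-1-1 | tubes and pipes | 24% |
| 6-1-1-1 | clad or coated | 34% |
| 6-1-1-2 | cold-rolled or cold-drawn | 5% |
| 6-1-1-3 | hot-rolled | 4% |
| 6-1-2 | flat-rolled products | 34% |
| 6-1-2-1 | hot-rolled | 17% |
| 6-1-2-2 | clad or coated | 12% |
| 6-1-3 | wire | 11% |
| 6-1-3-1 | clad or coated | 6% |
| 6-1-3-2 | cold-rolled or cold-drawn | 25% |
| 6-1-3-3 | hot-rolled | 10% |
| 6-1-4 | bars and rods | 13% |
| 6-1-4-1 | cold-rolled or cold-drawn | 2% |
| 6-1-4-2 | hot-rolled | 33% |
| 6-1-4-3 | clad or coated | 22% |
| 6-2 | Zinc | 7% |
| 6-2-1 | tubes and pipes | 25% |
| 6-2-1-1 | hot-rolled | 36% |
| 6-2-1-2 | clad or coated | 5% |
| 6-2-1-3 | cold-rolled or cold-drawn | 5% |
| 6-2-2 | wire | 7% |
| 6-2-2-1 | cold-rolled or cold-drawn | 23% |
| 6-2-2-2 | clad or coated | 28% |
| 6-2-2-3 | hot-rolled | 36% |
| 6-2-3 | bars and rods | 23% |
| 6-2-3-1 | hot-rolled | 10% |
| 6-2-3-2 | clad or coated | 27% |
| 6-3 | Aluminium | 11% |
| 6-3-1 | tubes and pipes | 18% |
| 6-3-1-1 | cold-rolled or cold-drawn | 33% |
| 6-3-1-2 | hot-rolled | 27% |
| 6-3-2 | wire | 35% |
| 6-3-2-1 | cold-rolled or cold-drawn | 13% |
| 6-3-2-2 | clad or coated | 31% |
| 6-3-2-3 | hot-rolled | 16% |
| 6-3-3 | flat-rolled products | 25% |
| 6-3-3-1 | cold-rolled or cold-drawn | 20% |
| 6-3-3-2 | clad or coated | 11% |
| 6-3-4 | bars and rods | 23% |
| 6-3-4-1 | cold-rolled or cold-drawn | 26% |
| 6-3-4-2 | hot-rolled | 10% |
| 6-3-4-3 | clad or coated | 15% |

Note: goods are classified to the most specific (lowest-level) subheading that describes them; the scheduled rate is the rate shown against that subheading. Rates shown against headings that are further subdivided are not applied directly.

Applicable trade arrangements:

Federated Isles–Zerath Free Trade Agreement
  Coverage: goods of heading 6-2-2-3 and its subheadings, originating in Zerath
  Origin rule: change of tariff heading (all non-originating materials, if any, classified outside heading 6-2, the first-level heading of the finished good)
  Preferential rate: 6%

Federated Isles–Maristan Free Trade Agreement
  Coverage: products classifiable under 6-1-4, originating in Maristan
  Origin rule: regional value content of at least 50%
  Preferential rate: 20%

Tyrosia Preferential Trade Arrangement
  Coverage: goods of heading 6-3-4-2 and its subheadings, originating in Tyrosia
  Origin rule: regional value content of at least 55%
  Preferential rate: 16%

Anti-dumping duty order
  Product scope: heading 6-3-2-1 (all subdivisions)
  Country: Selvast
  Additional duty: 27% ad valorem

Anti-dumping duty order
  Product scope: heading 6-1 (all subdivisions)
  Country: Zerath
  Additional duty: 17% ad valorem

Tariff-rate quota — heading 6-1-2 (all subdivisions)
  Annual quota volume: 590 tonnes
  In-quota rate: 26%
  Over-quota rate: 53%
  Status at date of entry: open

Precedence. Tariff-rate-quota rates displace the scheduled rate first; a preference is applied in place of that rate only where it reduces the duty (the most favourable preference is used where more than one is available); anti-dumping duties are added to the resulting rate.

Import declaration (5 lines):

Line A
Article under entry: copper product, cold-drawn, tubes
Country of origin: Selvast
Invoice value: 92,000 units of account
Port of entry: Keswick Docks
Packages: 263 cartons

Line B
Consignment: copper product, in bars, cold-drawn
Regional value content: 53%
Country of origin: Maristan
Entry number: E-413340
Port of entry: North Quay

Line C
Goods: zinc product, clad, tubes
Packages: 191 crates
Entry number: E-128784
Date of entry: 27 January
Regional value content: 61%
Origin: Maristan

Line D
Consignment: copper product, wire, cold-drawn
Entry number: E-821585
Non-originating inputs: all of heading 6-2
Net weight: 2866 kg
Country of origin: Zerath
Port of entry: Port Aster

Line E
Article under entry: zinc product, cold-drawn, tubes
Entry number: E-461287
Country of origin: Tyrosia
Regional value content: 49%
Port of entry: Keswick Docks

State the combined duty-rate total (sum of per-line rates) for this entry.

59%

Line A: copper → 6-1; tubes → 6-1-1; cold-drawn → 6-1-1-2. Scheduled 5%. No special measure applies. → 5%.
Line B: copper → 6-1; in bars → 6-1-4; cold-drawn → 6-1-4-1. Scheduled 2%. Maristan agreement on 6-1-4: RVC ≥ 50% → 20% available; preference 20% not lower than 2% → no reduction. → 2%.
Line C: zinc → 6-2; tubes → 6-2-1; clad → 6-2-1-2. Scheduled 5%. Maristan agreement on 6-1-4: 6-2-1-2 not covered. → 5%.
Line D: copper → 6-1; wire → 6-1-3; cold-drawn → 6-1-3-2. Scheduled 25%. Zerath agreement on 6-2-2-3: 6-1-3-2 not covered; anti-dumping (Zerath, 6-1): +17%; total 25% + 17% = 42%. → 42%.
Line E: zinc → 6-2; tubes → 6-2-1; cold-drawn → 6-2-1-3. Scheduled 5%. Tyrosia agreement on 6-3-4-2: 6-2-1-3 not covered. → 5%.
Sum: 5% + 2% + 5% + 42% + 5% = 59%.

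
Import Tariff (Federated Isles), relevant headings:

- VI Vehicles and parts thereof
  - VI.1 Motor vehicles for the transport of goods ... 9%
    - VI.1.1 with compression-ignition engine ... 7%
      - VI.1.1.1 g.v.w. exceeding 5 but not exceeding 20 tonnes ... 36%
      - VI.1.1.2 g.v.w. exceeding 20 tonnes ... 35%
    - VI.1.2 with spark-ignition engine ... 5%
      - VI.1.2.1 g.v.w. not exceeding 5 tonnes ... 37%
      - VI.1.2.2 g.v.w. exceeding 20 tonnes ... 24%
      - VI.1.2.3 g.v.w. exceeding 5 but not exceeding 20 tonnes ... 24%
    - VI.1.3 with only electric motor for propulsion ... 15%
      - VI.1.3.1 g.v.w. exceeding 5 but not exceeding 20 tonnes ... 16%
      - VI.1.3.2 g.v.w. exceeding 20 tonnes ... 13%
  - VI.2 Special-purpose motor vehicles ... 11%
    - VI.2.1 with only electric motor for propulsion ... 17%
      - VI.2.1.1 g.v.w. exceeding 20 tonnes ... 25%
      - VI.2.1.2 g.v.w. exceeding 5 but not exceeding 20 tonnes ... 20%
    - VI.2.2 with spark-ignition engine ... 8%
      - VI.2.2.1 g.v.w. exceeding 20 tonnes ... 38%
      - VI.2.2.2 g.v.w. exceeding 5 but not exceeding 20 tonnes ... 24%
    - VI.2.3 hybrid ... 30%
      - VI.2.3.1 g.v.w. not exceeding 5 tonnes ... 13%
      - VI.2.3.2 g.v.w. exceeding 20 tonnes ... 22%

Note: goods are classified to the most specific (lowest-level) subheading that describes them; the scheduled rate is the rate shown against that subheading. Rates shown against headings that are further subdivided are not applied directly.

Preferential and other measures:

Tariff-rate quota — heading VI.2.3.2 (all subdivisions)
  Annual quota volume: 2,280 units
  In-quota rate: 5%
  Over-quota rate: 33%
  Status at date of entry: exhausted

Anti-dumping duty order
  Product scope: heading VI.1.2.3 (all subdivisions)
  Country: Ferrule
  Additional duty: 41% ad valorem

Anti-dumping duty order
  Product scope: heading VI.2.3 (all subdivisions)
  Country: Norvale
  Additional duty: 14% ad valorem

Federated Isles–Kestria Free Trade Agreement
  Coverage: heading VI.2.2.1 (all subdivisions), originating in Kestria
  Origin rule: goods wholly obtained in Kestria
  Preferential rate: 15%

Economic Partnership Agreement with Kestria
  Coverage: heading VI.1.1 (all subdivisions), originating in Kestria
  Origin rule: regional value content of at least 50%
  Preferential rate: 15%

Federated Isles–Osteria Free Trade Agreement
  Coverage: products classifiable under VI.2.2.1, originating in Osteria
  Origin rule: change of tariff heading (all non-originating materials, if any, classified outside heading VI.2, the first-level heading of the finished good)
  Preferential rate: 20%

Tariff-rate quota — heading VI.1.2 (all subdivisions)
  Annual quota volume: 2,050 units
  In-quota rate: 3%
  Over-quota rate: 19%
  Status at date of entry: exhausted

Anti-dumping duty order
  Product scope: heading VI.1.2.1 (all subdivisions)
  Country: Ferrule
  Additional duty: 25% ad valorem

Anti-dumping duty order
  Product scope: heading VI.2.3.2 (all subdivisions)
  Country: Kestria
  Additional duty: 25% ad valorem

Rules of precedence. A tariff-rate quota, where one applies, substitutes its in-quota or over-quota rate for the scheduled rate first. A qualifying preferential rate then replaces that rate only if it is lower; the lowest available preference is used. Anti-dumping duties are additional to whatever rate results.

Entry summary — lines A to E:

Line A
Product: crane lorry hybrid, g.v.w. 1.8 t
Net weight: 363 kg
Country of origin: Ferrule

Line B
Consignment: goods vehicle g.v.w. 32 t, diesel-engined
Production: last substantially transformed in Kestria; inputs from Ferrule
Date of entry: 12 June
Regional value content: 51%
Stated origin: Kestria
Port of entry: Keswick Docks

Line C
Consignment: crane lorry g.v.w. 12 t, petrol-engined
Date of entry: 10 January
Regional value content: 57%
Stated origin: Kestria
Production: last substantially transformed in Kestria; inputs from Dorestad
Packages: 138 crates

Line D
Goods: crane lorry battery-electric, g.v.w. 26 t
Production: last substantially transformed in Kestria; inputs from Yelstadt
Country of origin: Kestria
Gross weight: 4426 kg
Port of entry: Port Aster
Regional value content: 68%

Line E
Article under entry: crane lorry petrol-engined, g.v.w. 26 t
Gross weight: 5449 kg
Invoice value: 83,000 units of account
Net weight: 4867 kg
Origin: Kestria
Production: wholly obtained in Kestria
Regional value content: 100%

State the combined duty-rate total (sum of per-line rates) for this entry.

92%

Line A: crane lorry → VI.2; hybrid → VI.2.3; g.v.w. 1.8 t → VI.2.3.1. Scheduled 13%. No special measure applies. → 13%.
Line B: goods vehicle → VI.1; diesel-engined → VI.1.1; g.v.w. 32 t → VI.1.1.2. Scheduled 35%. Kestria agreement on VI.2.2.1: VI.1.1.2 not covered; Kestria agreement on VI.1.1: RVC ≥ 50% → 15% available; preferential 15%. → 15%.
Line C: crane lorry → VI.2; petrol-engined → VI.2.2; g.v.w. 12 t → VI.2.2.2. Scheduled 24%. Kestria agreement on VI.2.2.1: VI.2.2.2 not covered; Kestria agreement on VI.1.1: VI.2.2.2 not covered. → 24%.
Line D: crane lorry → VI.2; battery-electric → VI.2.1; g.v.w. 26 t → VI.2.1.1. Scheduled 25%. Kestria agreement on VI.2.2.1: VI.2.1.1 not covered; Kestria agreement on VI.1.1: VI.2.1.1 not covered. → 25%.
Line E: crane lorry → VI.2; petrol-engined → VI.2.2; g.v.w. 26 t → VI.2.2.1. Scheduled 38%. Kestria agreement on VI.2.2.1: wholly obtained → 15% available; Kestria agreement on VI.1.1: VI.2.2.1 not covered; preferential 15%. → 15%.
Sum: 13% + 15% + 24% + 25% + 15% = 92%.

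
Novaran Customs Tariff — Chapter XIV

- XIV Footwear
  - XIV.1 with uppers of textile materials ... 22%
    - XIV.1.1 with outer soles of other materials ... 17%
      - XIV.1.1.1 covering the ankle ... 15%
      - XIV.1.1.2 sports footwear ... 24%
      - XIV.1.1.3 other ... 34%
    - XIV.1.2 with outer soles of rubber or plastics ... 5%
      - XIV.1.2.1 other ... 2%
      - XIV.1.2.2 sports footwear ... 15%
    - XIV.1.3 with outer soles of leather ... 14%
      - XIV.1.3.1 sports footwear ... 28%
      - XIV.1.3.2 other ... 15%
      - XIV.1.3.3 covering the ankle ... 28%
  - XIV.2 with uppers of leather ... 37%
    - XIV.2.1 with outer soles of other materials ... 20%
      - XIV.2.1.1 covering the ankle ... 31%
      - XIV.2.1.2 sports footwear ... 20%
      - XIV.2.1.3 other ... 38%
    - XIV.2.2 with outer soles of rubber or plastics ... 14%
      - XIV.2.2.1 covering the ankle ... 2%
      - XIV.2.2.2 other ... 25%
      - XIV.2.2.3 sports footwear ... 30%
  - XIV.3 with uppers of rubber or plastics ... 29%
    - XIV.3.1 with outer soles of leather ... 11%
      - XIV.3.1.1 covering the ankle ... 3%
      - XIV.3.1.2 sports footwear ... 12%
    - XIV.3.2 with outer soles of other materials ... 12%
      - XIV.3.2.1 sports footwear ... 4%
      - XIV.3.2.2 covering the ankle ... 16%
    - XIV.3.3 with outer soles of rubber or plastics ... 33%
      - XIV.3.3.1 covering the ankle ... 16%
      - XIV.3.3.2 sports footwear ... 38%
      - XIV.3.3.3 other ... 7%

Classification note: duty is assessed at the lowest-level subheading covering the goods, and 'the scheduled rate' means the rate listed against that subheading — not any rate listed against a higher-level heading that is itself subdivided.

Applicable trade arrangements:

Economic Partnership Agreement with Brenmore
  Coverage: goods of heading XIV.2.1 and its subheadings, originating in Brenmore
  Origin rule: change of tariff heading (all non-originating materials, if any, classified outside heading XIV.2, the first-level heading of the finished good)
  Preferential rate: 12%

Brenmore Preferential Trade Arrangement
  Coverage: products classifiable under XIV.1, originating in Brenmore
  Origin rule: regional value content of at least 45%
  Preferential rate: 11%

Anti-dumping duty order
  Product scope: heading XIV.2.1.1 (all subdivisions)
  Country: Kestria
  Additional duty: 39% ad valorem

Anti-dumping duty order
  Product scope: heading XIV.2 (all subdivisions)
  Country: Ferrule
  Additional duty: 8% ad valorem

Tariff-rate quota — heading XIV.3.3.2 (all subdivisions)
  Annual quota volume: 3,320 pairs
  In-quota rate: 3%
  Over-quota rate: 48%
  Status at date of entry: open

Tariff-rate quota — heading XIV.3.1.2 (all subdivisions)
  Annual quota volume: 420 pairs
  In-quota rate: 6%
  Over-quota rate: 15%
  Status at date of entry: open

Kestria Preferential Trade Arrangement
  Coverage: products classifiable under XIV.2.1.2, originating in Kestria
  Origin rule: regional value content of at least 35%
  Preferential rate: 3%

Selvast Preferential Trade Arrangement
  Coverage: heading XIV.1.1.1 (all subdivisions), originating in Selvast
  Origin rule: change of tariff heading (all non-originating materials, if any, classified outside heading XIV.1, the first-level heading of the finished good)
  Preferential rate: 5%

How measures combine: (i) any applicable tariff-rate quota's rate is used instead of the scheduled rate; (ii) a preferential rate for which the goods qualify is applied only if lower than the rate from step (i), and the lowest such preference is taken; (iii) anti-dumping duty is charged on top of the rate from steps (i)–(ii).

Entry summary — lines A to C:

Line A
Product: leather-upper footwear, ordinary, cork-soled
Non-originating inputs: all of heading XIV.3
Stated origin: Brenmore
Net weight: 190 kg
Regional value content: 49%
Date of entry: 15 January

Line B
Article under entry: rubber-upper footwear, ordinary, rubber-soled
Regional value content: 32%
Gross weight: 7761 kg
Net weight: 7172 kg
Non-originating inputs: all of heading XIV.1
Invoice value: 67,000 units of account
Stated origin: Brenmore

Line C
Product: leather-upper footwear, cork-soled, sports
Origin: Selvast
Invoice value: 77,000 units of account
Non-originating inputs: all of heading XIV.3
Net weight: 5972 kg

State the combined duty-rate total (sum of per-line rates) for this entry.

39%

Line A: leather-upper → XIV.2; cork-soled → XIV.2.1; ordinary → XIV.2.1.3. Scheduled 38%. Brenmore agreement on XIV.2.1: CTH met → 12% available; Brenmore agreement on XIV.1: XIV.2.1.3 not covered; preferential 12%. → 12%.
Line B: rubber-upper → XIV.3; rubber-soled → XIV.3.3; ordinary → XIV.3.3.3. Scheduled 7%. Brenmore agreement on XIV.2.1: XIV.3.3.3 not covered; Brenmore agreement on XIV.1: XIV.3.3.3 not covered. → 7%.
Line C: leather-upper → XIV.2; cork-soled → XIV.2.1; sports → XIV.2.1.2. Scheduled 20%. Selvast agreement on XIV.1.1.1: XIV.2.1.2 not covered. → 20%.
Sum: 12% + 7% + 20% = 39%.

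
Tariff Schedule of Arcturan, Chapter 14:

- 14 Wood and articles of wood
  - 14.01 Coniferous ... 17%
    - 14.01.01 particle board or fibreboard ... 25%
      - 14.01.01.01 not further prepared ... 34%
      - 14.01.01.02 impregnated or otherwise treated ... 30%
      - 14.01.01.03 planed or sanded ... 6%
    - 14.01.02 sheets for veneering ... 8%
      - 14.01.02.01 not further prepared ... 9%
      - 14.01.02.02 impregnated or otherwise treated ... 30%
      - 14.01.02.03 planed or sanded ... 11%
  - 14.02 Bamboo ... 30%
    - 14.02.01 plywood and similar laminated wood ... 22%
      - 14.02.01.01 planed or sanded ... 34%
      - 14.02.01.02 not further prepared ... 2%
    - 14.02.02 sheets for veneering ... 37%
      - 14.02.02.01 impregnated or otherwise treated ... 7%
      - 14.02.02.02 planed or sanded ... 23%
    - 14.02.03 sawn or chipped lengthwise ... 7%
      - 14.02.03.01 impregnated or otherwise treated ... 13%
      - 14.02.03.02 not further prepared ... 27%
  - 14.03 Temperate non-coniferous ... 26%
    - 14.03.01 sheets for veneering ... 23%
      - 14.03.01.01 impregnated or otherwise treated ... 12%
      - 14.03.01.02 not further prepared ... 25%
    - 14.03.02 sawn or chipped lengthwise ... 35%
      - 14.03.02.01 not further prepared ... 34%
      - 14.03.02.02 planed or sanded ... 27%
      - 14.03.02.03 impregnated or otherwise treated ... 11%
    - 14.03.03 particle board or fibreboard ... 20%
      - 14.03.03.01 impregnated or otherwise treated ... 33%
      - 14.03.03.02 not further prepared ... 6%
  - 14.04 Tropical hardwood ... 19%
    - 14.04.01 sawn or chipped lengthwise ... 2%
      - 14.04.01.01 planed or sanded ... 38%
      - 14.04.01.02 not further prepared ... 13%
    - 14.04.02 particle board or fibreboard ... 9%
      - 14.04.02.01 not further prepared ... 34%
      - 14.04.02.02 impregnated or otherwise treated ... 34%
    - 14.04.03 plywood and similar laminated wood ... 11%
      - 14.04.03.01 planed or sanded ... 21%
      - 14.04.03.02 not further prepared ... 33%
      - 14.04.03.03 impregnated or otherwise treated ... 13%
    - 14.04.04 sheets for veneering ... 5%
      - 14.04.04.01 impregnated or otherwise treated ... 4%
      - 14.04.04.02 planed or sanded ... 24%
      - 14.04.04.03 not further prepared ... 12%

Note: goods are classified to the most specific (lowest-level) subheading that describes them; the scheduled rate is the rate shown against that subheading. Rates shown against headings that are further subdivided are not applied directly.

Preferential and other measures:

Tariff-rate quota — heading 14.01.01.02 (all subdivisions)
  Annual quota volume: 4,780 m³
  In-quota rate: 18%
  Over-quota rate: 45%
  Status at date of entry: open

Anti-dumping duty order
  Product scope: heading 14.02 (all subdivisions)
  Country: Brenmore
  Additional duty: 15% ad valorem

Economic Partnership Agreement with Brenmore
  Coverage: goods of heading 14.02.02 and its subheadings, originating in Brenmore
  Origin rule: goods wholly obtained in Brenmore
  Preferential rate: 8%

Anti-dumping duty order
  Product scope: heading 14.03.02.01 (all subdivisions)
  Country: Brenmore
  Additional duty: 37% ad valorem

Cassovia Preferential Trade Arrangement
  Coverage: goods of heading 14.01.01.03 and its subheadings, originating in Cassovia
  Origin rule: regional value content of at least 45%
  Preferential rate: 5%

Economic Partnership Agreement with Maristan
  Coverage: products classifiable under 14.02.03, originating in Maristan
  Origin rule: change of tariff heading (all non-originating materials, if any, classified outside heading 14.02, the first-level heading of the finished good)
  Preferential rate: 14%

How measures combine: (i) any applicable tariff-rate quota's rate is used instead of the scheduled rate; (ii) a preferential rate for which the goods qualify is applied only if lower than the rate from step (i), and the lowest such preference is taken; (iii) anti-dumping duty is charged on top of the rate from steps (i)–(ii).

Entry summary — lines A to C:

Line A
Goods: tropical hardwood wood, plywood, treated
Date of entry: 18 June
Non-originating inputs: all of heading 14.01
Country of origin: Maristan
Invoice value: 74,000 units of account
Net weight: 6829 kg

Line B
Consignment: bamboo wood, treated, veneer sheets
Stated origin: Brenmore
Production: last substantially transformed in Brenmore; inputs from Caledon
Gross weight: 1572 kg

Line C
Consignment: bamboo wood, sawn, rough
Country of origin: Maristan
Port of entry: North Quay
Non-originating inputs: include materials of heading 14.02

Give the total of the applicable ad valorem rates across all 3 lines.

Line A: tropical hardwood → 14.04; plywood → 14.04.03; treated → 14.04.03.03. Scheduled 13%. Maristan agreement on 14.02.03: 14.04.03.03 not covered. → 13%.
Line B: bamboo → 14.02; veneer sheets → 14.02.02; treated → 14.02.02.01. Scheduled 7%. Brenmore agreement on 14.02.02: not wholly obtained; anti-dumping (Brenmore, 14.02): +15%; total 7% + 15% = 22%. → 22%.
Line C: bamboo → 14.02; sawn → 14.02.03; rough → 14.02.03.02. Scheduled 27%. Maristan agreement on 14.02.03: CTH not met. → 27%.
Sum: 13% + 22% + 27% = 62%.

62%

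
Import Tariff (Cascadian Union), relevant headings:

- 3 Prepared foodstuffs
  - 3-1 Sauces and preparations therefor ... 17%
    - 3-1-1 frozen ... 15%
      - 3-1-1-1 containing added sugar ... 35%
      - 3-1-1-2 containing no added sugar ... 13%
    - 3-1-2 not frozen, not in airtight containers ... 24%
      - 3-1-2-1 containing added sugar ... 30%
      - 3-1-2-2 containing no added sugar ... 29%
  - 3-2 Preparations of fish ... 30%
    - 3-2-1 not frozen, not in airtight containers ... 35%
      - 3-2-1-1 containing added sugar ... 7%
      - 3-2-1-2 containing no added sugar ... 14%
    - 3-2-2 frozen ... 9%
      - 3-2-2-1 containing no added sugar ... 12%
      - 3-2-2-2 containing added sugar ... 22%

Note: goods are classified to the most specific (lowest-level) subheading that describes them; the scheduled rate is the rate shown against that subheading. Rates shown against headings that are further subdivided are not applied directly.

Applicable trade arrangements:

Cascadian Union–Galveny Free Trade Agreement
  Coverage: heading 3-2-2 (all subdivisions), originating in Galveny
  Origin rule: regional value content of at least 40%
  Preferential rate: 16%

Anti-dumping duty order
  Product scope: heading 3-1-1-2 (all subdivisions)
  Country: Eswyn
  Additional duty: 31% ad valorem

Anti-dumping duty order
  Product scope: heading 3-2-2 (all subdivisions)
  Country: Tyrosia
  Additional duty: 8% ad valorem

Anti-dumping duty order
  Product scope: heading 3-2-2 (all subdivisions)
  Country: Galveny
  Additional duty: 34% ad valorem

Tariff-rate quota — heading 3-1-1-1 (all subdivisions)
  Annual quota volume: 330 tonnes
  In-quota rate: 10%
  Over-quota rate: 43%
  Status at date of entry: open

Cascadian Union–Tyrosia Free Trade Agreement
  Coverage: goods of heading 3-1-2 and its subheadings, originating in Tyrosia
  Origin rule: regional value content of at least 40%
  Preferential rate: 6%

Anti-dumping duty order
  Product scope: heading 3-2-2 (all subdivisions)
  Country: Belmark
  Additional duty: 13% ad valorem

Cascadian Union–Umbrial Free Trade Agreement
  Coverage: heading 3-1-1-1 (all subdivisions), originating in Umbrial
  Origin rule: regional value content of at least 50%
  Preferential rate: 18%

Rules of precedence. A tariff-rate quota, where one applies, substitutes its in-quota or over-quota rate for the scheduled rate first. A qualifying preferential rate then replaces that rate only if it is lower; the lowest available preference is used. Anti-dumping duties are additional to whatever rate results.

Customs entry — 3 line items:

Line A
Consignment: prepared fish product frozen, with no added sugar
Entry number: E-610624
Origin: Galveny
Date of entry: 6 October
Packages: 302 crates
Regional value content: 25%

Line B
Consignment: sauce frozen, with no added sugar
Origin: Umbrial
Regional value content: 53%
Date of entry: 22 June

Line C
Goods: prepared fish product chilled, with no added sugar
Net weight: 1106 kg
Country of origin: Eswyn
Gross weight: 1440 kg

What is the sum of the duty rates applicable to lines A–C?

Line A: prepared fish product → 3-2; frozen → 3-2-2; with no added sugar → 3-2-2-1. Scheduled 12%. Galveny agreement on 3-2-2: RVC < 40%; anti-dumping (Galveny, 3-2-2): +34%; total 12% + 34% = 46%. → 46%.
Line B: sauce → 3-1; frozen → 3-1-1; with no added sugar → 3-1-1-2. Scheduled 13%. Umbrial agreement on 3-1-1-1: 3-1-1-2 not covered. → 13%.
Line C: prepared fish product → 3-2; chilled → 3-2-1; with no added sugar → 3-2-1-2. Scheduled 14%. No special measure applies. → 14%.
Sum: 46% + 13% + 14% = 73%.

73%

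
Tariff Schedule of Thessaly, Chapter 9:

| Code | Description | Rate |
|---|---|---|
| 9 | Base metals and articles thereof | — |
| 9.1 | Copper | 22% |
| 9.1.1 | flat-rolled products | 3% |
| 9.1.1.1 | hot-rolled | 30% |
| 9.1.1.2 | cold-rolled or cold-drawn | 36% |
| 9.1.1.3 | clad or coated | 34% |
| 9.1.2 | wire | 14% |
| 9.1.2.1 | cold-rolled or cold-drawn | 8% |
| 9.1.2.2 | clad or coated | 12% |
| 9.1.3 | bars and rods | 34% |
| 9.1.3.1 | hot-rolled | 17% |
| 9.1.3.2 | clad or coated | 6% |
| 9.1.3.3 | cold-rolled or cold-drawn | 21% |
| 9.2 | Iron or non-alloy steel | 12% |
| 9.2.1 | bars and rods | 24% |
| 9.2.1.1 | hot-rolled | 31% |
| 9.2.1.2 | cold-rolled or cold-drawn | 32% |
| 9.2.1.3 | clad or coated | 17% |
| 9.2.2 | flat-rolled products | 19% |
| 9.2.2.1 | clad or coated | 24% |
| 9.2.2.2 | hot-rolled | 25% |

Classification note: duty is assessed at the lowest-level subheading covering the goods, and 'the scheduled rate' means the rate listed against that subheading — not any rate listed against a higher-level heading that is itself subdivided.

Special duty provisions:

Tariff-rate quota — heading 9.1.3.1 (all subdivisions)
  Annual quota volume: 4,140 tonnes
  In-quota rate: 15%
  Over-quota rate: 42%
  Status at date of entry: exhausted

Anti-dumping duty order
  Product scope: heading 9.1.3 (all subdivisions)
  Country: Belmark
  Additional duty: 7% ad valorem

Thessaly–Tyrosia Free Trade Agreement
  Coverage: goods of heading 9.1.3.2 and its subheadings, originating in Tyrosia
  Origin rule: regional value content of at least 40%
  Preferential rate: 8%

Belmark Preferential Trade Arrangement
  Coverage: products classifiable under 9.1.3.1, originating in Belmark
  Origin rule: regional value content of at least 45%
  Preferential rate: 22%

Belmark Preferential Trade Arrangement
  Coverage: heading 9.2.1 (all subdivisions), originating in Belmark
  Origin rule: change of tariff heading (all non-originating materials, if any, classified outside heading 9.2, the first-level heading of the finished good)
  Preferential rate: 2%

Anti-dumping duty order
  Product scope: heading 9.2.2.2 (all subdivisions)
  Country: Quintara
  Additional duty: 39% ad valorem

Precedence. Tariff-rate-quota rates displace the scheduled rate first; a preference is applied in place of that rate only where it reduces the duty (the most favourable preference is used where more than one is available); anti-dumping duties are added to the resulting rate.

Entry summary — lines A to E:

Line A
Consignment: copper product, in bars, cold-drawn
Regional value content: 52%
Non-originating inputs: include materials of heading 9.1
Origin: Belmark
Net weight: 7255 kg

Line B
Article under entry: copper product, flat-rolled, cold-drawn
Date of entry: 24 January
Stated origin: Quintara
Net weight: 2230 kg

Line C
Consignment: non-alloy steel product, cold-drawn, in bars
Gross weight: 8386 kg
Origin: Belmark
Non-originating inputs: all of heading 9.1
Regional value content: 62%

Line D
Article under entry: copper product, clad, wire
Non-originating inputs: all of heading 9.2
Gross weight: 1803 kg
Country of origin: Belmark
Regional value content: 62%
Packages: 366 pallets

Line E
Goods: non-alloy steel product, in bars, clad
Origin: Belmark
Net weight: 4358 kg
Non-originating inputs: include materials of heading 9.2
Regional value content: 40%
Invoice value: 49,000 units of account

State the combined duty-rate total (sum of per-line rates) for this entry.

95%

Line A: copper → 9.1; in bars → 9.1.3; cold-drawn → 9.1.3.3. Scheduled 21%. Belmark agreement on 9.1.3.1: 9.1.3.3 not covered; Belmark agreement on 9.2.1: 9.1.3.3 not covered; anti-dumping (Belmark, 9.1.3): +7%; total 21% + 7% = 28%. → 28%.
Line B: copper → 9.1; flat-rolled → 9.1.1; cold-drawn → 9.1.1.2. Scheduled 36%. No special measure applies. → 36%.
Line C: non-alloy steel → 9.2; in bars → 9.2.1; cold-drawn → 9.2.1.2. Scheduled 32%. Belmark agreement on 9.1.3.1: 9.2.1.2 not covered; Belmark agreement on 9.2.1: CTH met → 2% available; preferential 2%. → 2%.
Line D: copper → 9.1; wire → 9.1.2; clad → 9.1.2.2. Scheduled 12%. Belmark agreement on 9.1.3.1: 9.1.2.2 not covered; Belmark agreement on 9.2.1: 9.1.2.2 not covered. → 12%.
Line E: non-alloy steel → 9.2; in bars → 9.2.1; clad → 9.2.1.3. Scheduled 17%. Belmark agreement on 9.1.3.1: 9.2.1.3 not covered; Belmark agreement on 9.2.1: CTH not met. → 17%.
Sum: 28% + 36% + 2% + 12% + 17% = 95%.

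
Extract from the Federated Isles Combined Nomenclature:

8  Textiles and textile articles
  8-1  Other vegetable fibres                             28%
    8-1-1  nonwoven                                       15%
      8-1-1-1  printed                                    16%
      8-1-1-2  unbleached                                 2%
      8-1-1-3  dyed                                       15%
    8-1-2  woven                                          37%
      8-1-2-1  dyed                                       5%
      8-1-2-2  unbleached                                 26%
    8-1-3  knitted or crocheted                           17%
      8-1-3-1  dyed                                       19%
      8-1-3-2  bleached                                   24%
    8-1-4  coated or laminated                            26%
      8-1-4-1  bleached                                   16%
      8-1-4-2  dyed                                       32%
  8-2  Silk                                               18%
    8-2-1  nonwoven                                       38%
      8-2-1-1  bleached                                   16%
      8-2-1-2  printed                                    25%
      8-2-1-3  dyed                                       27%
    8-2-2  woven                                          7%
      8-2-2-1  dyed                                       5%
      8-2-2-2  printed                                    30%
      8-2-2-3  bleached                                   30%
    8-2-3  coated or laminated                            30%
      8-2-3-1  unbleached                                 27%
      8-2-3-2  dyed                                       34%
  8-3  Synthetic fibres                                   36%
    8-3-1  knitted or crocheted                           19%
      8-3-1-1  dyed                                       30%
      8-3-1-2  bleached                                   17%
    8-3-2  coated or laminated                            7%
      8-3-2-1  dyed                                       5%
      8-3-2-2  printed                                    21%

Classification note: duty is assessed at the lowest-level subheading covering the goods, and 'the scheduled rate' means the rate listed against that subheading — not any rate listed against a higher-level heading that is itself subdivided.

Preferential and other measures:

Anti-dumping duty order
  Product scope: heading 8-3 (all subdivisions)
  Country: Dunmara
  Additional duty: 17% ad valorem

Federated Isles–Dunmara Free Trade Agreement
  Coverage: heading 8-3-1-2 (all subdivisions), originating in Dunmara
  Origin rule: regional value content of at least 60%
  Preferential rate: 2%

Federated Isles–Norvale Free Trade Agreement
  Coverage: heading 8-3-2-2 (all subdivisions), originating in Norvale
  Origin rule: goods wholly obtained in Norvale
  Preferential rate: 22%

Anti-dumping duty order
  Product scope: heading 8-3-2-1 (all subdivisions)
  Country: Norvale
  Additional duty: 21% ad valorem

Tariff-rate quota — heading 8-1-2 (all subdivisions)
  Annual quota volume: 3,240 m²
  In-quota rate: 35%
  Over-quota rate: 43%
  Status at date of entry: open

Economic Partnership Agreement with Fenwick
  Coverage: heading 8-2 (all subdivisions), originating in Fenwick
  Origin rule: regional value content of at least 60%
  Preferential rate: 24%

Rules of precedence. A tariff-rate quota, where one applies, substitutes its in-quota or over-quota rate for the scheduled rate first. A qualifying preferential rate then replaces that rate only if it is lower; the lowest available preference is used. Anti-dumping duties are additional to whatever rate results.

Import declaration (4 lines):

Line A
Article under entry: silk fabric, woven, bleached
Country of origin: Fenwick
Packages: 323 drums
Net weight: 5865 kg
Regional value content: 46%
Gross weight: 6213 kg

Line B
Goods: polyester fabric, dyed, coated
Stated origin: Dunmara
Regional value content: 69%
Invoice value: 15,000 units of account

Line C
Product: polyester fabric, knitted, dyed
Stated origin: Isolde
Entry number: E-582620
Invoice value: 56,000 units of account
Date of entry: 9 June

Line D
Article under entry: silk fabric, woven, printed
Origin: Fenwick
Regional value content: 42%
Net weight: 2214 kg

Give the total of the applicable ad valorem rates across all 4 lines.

112%

Line A: silk → 8-2; woven → 8-2-2; bleached → 8-2-2-3. Scheduled 30%. Fenwick agreement on 8-2: RVC < 60%. → 30%.
Line B: polyester → 8-3; coated → 8-3-2; dyed → 8-3-2-1. Scheduled 5%. Dunmara agreement on 8-3-1-2: 8-3-2-1 not covered; anti-dumping (Dunmara, 8-3): +17%; total 5% + 17% = 22%. → 22%.
Line C: polyester → 8-3; knitted → 8-3-1; dyed → 8-3-1-1. Scheduled 30%. No special measure applies. → 30%.
Line D: silk → 8-2; woven → 8-2-2; printed → 8-2-2-2. Scheduled 30%. Fenwick agreement on 8-2: RVC < 60%. → 30%.
Sum: 30% + 22% + 30% + 30% = 112%.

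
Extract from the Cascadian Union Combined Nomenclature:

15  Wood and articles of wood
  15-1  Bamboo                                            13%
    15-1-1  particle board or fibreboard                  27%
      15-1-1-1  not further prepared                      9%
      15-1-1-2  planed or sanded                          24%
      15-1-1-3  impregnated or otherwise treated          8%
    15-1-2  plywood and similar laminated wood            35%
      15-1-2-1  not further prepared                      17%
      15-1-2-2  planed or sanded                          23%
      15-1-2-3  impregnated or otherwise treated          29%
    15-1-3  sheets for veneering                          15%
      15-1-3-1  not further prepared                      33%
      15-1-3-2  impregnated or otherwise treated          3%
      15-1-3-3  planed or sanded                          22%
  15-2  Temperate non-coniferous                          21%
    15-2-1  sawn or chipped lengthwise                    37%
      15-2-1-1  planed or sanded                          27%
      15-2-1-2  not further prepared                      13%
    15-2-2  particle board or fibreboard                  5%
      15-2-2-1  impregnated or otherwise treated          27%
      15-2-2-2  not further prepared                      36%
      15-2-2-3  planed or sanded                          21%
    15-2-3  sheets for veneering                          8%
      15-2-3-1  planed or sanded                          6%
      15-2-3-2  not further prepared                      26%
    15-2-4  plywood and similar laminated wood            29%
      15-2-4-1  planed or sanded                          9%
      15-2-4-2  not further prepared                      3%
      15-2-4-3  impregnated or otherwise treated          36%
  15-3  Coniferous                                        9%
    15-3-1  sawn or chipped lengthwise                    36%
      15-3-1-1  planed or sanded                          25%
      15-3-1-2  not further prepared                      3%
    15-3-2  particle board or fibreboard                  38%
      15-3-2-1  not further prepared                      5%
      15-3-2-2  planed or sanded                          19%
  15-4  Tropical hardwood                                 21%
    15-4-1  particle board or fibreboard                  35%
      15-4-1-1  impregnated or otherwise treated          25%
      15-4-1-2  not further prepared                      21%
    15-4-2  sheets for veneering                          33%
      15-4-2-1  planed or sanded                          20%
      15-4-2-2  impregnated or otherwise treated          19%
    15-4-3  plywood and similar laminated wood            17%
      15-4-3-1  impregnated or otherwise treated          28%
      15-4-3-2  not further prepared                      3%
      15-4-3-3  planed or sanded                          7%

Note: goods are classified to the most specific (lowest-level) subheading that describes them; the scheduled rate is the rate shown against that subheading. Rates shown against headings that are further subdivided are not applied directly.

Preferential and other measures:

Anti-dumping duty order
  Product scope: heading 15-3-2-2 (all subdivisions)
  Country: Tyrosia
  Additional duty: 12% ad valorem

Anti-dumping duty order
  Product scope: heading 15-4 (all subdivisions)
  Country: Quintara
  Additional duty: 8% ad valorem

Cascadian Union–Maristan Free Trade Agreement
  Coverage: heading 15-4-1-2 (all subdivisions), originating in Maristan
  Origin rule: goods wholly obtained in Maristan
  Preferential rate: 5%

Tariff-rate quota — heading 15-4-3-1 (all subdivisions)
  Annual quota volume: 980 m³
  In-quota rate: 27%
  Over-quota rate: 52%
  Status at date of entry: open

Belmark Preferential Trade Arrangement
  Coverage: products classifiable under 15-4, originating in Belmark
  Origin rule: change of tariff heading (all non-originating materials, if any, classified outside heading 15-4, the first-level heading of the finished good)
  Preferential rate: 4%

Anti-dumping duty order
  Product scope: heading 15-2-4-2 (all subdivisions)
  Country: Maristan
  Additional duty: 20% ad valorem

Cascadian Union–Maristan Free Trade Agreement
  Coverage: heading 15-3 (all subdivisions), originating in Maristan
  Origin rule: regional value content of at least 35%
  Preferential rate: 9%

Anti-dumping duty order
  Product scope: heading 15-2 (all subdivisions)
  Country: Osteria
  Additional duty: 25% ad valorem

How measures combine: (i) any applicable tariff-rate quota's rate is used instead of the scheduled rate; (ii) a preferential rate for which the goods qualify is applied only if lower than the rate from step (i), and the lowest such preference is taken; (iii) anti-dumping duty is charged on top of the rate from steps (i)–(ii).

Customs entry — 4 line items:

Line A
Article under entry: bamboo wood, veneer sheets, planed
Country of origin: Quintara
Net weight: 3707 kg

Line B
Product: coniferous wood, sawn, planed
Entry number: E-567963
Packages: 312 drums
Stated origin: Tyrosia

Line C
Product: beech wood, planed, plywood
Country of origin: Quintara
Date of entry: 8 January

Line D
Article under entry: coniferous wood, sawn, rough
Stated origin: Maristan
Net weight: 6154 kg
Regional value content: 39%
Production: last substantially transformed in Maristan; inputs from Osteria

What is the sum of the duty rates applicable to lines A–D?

59%

Line A: bamboo → 15-1; veneer sheets → 15-1-3; planed → 15-1-3-3. Scheduled 22%. No special measure applies. → 22%.
Line B: coniferous → 15-3; sawn → 15-3-1; planed → 15-3-1-1. Scheduled 25%. No special measure applies. → 25%.
Line C: beech → 15-2; plywood → 15-2-4; planed → 15-2-4-1. Scheduled 9%. No special measure applies. → 9%.
Line D: coniferous → 15-3; sawn → 15-3-1; rough → 15-3-1-2. Scheduled 3%. Maristan agreement on 15-4-1-2: 15-3-1-2 not covered; Maristan agreement on 15-3: RVC ≥ 35% → 9% available; preference 9% not lower than 3% → no reduction. → 3%.
Sum: 22% + 25% + 9% + 3% = 59%.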